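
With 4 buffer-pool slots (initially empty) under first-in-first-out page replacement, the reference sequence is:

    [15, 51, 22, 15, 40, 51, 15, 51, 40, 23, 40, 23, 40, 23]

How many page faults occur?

5

15: miss, frames {15}
51: miss, frames {15,51}
22: miss, frames {15,51,22}
15: hit
40: miss, frames {15,51,22,40}
51: hit
15: hit
51: hit
40: hit
23: miss, evict 15, frames {51,22,40,23}
40: hit
23: hit
40: hit
23: hit
Page faults: 5.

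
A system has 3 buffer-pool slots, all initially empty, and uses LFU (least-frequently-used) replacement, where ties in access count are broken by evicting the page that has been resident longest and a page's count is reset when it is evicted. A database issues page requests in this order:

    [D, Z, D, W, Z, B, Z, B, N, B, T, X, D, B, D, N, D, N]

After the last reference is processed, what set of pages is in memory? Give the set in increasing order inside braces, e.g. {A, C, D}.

{B, N, Z}

D: miss, frames [D]
Z: miss, frames [D, Z]
D: hit
W: miss, frames [D, Z, W]
Z: hit
B: miss, evict W, frames [D, Z, B]
Z: hit
B: hit
N: miss, evict D, frames [Z, B, N]
B: hit
T: miss, evict N, frames [Z, B, T]
X: miss, evict T, frames [Z, B, X]
D: miss, evict X, frames [Z, B, D]
B: hit
D: hit
N: miss, evict D, frames [Z, B, N]
D: miss, evict N, frames [Z, B, D]
N: miss, evict D, frames [Z, B, N]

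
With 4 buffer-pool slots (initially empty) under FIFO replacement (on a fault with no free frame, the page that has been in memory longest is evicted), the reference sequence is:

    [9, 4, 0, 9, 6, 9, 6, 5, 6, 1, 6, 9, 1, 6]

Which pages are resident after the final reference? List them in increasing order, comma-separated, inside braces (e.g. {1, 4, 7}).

9 → fault, frames [9]
4 → fault, frames [9, 4]
0 → fault, frames [9, 4, 0]
9 → hit
6 → fault, frames [9, 4, 0, 6]
9 → hit
6 → hit
5 → fault, evict 9, frames [4, 0, 6, 5]
6 → hit
1 → fault, evict 4, frames [0, 6, 5, 1]
6 → hit
9 → fault, evict 0, frames [6, 5, 1, 9]
1 → hit
6 → hit

{1, 5, 6, 9}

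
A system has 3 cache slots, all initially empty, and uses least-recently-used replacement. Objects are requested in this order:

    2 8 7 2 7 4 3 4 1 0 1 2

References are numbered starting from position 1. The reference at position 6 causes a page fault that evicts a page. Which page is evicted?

pos 1: 2: fault, frames (2)
pos 2: 8: fault, frames (2 8)
pos 3: 7: fault, frames (2 8 7)
pos 4: 2: hit
pos 5: 7: hit
pos 6: 4: fault, evict 8, frames (2 7 4)
At position 6, page 8 is evicted.

8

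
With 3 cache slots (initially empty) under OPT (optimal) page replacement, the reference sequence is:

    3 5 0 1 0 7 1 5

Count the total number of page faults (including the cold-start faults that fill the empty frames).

5

3 -> fault, frames (3)
5 -> fault, frames (3 5)
0 -> fault, frames (3 5 0)
1 -> fault, evict 3, frames (5 0 1)
0 -> hit
7 -> fault, evict 0, frames (5 1 7)
1 -> hit
5 -> hit
Page faults: 5.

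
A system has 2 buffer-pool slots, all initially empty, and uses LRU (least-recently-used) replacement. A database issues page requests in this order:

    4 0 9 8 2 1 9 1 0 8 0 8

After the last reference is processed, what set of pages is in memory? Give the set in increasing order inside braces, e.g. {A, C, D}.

4: fault, frames [4]
0: fault, frames [4, 0]
9: fault, evict 4, frames [0, 9]
8: fault, evict 0, frames [9, 8]
2: fault, evict 9, frames [8, 2]
1: fault, evict 8, frames [2, 1]
9: fault, evict 2, frames [1, 9]
1: hit
0: fault, evict 9, frames [1, 0]
8: fault, evict 1, frames [0, 8]
0: hit
8: hit

{0, 8}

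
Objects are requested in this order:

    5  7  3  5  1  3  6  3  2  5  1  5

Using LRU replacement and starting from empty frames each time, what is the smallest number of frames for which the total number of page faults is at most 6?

f=1: 12 faults
f=2: 10 faults
f=3: 8 faults
f=4: 8 faults
f=5: 6 faults
f=6: 6 faults
Smallest f with faults ≤ 6 is 5.

5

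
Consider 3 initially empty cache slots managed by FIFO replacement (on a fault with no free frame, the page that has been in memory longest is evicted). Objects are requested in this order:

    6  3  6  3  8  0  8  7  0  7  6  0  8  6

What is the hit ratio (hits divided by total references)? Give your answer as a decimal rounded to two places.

0.50

6 -> fault, frames {6}
3 -> fault, frames {6,3}
6 -> hit
3 -> hit
8 -> fault, frames {6,3,8}
0 -> fault, evict 6, frames {3,8,0}
8 -> hit
7 -> fault, evict 3, frames {8,0,7}
0 -> hit
7 -> hit
6 -> fault, evict 8, frames {0,7,6}
0 -> hit
8 -> fault, evict 0, frames {7,6,8}
6 -> hit
Hits: 7 of 14 references → 7/14 = 0.5000.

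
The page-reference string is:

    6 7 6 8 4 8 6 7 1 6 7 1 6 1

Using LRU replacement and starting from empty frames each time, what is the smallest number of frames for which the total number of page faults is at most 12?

f=1: 14 faults
f=2: 11 faults
f=3: 6 faults
f=4: 5 faults
f=5: 5 faults
Smallest f with faults ≤ 12 is 2.

2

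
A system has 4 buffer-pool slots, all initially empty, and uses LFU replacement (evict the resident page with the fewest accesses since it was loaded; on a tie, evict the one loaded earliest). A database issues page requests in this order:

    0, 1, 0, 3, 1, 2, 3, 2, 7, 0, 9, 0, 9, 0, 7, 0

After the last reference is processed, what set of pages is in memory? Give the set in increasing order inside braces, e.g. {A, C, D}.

{0, 1, 2, 3}

0 -> fault, frames [0]
1 -> fault, frames [0, 1]
0 -> hit
3 -> fault, frames [0, 1, 3]
1 -> hit
2 -> fault, frames [0, 1, 3, 2]
3 -> hit
2 -> hit
7 -> fault, evict 0, frames [1, 3, 2, 7]
0 -> fault, evict 7, frames [1, 3, 2, 0]
9 -> fault, evict 0, frames [1, 3, 2, 9]
0 -> fault, evict 9, frames [1, 3, 2, 0]
9 -> fault, evict 0, frames [1, 3, 2, 9]
0 -> fault, evict 9, frames [1, 3, 2, 0]
7 -> fault, evict 0, frames [1, 3, 2, 7]
0 -> fault, evict 7, frames [1, 3, 2, 0]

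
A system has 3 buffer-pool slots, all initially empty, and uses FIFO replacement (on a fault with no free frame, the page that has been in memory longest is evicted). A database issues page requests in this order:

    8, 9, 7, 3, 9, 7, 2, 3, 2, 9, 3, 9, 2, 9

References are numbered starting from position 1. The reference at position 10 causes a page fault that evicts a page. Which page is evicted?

7

pos 1: 8: fault, frames (8)
pos 2: 9: fault, frames (8 9)
pos 3: 7: fault, frames (8 9 7)
pos 4: 3: fault, evict 8, frames (9 7 3)
pos 5: 9: hit
pos 6: 7: hit
pos 7: 2: fault, evict 9, frames (7 3 2)
pos 8: 3: hit
pos 9: 2: hit
pos 10: 9: fault, evict 7, frames (3 2 9)
At position 10, page 7 is evicted.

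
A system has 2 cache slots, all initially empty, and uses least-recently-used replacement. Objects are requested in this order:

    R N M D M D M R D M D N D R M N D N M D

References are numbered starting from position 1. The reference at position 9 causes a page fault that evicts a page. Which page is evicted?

pos 1: R: miss, frames [R]
pos 2: N: miss, frames [R, N]
pos 3: M: miss, evict R, frames [N, M]
pos 4: D: miss, evict N, frames [M, D]
pos 5: M: hit
pos 6: D: hit
pos 7: M: hit
pos 8: R: miss, evict D, frames [M, R]
pos 9: D: miss, evict M, frames [R, D]
At position 9, page M is evicted.

M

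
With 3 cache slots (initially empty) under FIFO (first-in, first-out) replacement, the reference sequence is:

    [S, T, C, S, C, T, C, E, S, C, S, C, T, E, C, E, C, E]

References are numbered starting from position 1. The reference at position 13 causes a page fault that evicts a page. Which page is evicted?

C

pos 1: S: miss, frames {S}
pos 2: T: miss, frames {S,T}
pos 3: C: miss, frames {S,T,C}
pos 4: S: hit
pos 5: C: hit
pos 6: T: hit
pos 7: C: hit
pos 8: E: miss, evict S, frames {T,C,E}
pos 9: S: miss, evict T, frames {C,E,S}
pos 10: C: hit
pos 11: S: hit
pos 12: C: hit
pos 13: T: miss, evict C, frames {E,S,T}
At position 13, page C is evicted.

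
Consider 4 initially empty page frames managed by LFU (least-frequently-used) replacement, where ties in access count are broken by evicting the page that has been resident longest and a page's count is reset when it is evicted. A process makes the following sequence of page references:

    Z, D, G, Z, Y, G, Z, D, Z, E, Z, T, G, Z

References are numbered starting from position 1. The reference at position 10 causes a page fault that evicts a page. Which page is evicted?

pos 1: Z: miss, frames {Z}
pos 2: D: miss, frames {Z,D}
pos 3: G: miss, frames {Z,D,G}
pos 4: Z: hit
pos 5: Y: miss, frames {Z,D,G,Y}
pos 6: G: hit
pos 7: Z: hit
pos 8: D: hit
pos 9: Z: hit
pos 10: E: miss, evict Y, frames {Z,D,G,E}
At position 10, page Y is evicted.

Y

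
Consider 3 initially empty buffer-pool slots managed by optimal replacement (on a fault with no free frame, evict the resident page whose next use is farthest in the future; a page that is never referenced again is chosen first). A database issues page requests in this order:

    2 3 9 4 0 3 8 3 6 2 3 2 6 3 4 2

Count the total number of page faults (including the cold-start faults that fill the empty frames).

8

2 -> miss, frames [2]
3 -> miss, frames [2, 3]
9 -> miss, frames [2, 3, 9]
4 -> miss, evict 9, frames [2, 3, 4]
0 -> miss, evict 4, frames [2, 3, 0]
3 -> hit
8 -> miss, evict 0, frames [2, 3, 8]
3 -> hit
6 -> miss, evict 8, frames [2, 3, 6]
2 -> hit
3 -> hit
2 -> hit
6 -> hit
3 -> hit
4 -> miss, evict 6, frames [2, 3, 4]
2 -> hit
Page faults: 8.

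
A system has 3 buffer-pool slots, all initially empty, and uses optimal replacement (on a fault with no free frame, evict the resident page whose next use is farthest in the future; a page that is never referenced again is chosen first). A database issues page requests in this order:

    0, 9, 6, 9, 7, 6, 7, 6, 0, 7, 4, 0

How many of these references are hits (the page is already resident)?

0: fault, frames [0]
9: fault, frames [0, 9]
6: fault, frames [0, 9, 6]
9: hit
7: fault, evict 9, frames [0, 6, 7]
6: hit
7: hit
6: hit
0: hit
7: hit
4: fault, evict 7, frames [0, 6, 4]
0: hit
Hits: 7.

7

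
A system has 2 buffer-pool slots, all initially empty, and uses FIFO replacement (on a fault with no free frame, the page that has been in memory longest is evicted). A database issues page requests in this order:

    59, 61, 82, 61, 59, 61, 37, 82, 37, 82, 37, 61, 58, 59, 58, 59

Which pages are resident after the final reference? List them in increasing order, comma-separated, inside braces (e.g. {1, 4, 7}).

{58, 59}

59: miss, frames [59]
61: miss, frames [59, 61]
82: miss, evict 59, frames [61, 82]
61: hit
59: miss, evict 61, frames [82, 59]
61: miss, evict 82, frames [59, 61]
37: miss, evict 59, frames [61, 37]
82: miss, evict 61, frames [37, 82]
37: hit
82: hit
37: hit
61: miss, evict 37, frames [82, 61]
58: miss, evict 82, frames [61, 58]
59: miss, evict 61, frames [58, 59]
58: hit
59: hit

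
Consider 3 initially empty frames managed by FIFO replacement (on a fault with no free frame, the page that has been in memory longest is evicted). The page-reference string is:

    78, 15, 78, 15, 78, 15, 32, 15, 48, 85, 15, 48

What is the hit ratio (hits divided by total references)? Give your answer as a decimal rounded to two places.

78: fault, frames (78)
15: fault, frames (78 15)
78: hit
15: hit
78: hit
15: hit
32: fault, frames (78 15 32)
15: hit
48: fault, evict 78, frames (15 32 48)
85: fault, evict 15, frames (32 48 85)
15: fault, evict 32, frames (48 85 15)
48: hit
Hits: 6 of 12 references → 6/12 = 0.5000.

0.50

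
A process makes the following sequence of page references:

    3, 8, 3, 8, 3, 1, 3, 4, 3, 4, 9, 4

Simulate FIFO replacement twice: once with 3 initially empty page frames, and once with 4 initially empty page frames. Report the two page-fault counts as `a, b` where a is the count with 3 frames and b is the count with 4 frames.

3 frames: F F . . . F . F F . F . → 6 faults.
4 frames: F F . . . F . F . . F . → 5 faults.
5 < 6: adding a frame reduced faults, as is typical.

6, 5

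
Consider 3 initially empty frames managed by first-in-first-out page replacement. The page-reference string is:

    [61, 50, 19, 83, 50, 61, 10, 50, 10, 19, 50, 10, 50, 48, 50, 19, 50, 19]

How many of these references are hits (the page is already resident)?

9

61 -> fault, frames {61}
50 -> fault, frames {61,50}
19 -> fault, frames {61,50,19}
83 -> fault, evict 61, frames {50,19,83}
50 -> hit
61 -> fault, evict 50, frames {19,83,61}
10 -> fault, evict 19, frames {83,61,10}
50 -> fault, evict 83, frames {61,10,50}
10 -> hit
19 -> fault, evict 61, frames {10,50,19}
50 -> hit
10 -> hit
50 -> hit
48 -> fault, evict 10, frames {50,19,48}
50 -> hit
19 -> hit
50 -> hit
19 -> hit
Hits: 9.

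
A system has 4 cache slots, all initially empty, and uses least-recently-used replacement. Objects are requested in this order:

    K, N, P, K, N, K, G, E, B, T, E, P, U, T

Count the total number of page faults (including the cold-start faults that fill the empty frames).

K → miss, frames (K)
N → miss, frames (K N)
P → miss, frames (K N P)
K → hit
N → hit
K → hit
G → miss, frames (P N K G)
E → miss, evict P, frames (N K G E)
B → miss, evict N, frames (K G E B)
T → miss, evict K, frames (G E B T)
E → hit
P → miss, evict G, frames (B T E P)
U → miss, evict B, frames (T E P U)
T → hit
Page faults: 9.

9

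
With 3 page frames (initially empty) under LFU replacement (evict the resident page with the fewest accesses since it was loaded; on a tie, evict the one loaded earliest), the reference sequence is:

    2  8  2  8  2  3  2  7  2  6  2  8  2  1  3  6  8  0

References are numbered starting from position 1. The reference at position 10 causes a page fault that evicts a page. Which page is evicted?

7

pos 1: 2: miss, frames [2]
pos 2: 8: miss, frames [2, 8]
pos 3: 2: hit
pos 4: 8: hit
pos 5: 2: hit
pos 6: 3: miss, frames [2, 8, 3]
pos 7: 2: hit
pos 8: 7: miss, evict 3, frames [2, 8, 7]
pos 9: 2: hit
pos 10: 6: miss, evict 7, frames [2, 8, 6]
At position 10, page 7 is evicted.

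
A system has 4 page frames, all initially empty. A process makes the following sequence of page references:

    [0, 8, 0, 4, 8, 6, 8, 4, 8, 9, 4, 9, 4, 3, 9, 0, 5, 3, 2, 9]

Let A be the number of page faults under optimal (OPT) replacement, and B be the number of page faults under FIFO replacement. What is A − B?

Under OPT: F F . F . F . . . F . . . F . . F . F . → 8 faults.
Under FIFO: F F . F . F . . . F . . . F . F F . F F → 10 faults.
A − B = 8 − 10 = -2.

-2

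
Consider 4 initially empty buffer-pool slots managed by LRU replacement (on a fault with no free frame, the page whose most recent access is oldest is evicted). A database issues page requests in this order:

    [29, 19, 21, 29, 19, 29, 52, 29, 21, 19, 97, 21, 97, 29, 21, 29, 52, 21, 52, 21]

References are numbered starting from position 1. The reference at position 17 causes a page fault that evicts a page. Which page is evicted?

pos 1: 29: miss, frames (29)
pos 2: 19: miss, frames (29 19)
pos 3: 21: miss, frames (29 19 21)
pos 4: 29: hit
pos 5: 19: hit
pos 6: 29: hit
pos 7: 52: miss, frames (21 19 29 52)
pos 8: 29: hit
pos 9: 21: hit
pos 10: 19: hit
pos 11: 97: miss, evict 52, frames (29 21 19 97)
pos 12: 21: hit
pos 13: 97: hit
pos 14: 29: hit
pos 15: 21: hit
pos 16: 29: hit
pos 17: 52: miss, evict 19, frames (97 21 29 52)
At position 17, page 19 is evicted.

19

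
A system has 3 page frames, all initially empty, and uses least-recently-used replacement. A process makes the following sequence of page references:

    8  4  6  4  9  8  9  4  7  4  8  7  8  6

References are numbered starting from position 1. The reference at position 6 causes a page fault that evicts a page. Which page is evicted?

6

pos 1: 8: miss, frames [8]
pos 2: 4: miss, frames [8, 4]
pos 3: 6: miss, frames [8, 4, 6]
pos 4: 4: hit
pos 5: 9: miss, evict 8, frames [6, 4, 9]
pos 6: 8: miss, evict 6, frames [4, 9, 8]
At position 6, page 6 is evicted.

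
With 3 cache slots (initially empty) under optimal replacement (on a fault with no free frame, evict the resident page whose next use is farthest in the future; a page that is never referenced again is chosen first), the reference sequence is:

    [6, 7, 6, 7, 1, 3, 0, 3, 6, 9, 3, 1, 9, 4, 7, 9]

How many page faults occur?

9

6: fault, frames [6]
7: fault, frames [6, 7]
6: hit
7: hit
1: fault, frames [6, 7, 1]
3: fault, evict 7, frames [6, 1, 3]
0: fault, evict 1, frames [6, 3, 0]
3: hit
6: hit
9: fault, evict 0, frames [6, 3, 9]
3: hit
1: fault, evict 3, frames [6, 9, 1]
9: hit
4: fault, evict 1, frames [6, 9, 4]
7: fault, evict 4, frames [6, 9, 7]
9: hit
Page faults: 9.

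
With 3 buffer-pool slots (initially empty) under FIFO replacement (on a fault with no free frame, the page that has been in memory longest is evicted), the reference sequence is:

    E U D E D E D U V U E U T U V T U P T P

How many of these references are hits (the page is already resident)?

11

E -> fault, frames [E]
U -> fault, frames [E, U]
D -> fault, frames [E, U, D]
E -> hit
D -> hit
E -> hit
D -> hit
U -> hit
V -> fault, evict E, frames [U, D, V]
U -> hit
E -> fault, evict U, frames [D, V, E]
U -> fault, evict D, frames [V, E, U]
T -> fault, evict V, frames [E, U, T]
U -> hit
V -> fault, evict E, frames [U, T, V]
T -> hit
U -> hit
P -> fault, evict U, frames [T, V, P]
T -> hit
P -> hit
Hits: 11.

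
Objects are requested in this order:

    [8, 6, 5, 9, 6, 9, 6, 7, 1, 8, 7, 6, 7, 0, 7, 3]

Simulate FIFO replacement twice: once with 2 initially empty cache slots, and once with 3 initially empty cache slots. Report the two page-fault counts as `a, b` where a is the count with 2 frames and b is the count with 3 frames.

13, 11

2 frames: F F F F F . . F F F F F . F F F → 13 faults.
3 frames: F F F F . . . F F F . F F F . F → 11 faults.
11 < 13: adding a frame reduced faults, as is typical.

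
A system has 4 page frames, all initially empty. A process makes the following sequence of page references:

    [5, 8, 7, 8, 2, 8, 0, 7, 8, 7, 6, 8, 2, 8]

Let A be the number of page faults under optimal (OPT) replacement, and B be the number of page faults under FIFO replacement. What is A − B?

-1

Under OPT: F F F . F . F . . . F . . . → 6 faults.
Under FIFO: F F F . F . F . . . F F . . → 7 faults.
A − B = 6 − 7 = -1.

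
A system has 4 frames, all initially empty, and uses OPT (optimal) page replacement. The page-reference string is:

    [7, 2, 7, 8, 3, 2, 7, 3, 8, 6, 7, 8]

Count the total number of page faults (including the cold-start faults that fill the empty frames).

7 → miss, frames [7]
2 → miss, frames [7, 2]
7 → hit
8 → miss, frames [7, 2, 8]
3 → miss, frames [7, 2, 8, 3]
2 → hit
7 → hit
3 → hit
8 → hit
6 → miss, evict 3, frames [7, 2, 8, 6]
7 → hit
8 → hit
Page faults: 5.

5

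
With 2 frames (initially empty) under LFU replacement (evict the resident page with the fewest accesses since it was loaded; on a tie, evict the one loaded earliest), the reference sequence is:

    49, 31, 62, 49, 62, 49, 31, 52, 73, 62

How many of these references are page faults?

49 -> fault, frames (49)
31 -> fault, frames (49 31)
62 -> fault, evict 49, frames (31 62)
49 -> fault, evict 31, frames (62 49)
62 -> hit
49 -> hit
31 -> fault, evict 62, frames (49 31)
52 -> fault, evict 31, frames (49 52)
73 -> fault, evict 52, frames (49 73)
62 -> fault, evict 73, frames (49 62)
Page faults: 8.

8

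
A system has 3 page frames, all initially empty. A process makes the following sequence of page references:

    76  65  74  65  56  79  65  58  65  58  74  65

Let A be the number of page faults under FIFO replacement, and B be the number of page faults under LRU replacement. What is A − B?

1

Under FIFO: F F F . F F F F . . F . → 8 faults.
Under LRU: F F F . F F . F . . F . → 7 faults.
A − B = 8 − 7 = 1.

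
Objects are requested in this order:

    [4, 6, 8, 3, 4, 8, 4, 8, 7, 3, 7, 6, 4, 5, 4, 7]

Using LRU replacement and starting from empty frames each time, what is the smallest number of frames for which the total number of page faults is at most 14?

2

f=1: 16 faults
f=2: 12 faults
f=3: 11 faults
f=4: 8 faults
f=5: 6 faults
f=6: 6 faults
Smallest f with faults ≤ 14 is 2.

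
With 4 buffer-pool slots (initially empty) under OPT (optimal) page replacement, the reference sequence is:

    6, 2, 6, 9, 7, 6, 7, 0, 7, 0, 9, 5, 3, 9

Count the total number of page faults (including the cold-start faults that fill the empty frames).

7

6 → miss, frames {6}
2 → miss, frames {6,2}
6 → hit
9 → miss, frames {6,2,9}
7 → miss, frames {6,2,9,7}
6 → hit
7 → hit
0 → miss, evict 2, frames {6,9,7,0}
7 → hit
0 → hit
9 → hit
5 → miss, evict 0, frames {6,9,7,5}
3 → miss, evict 5, frames {6,9,7,3}
9 → hit
Page faults: 7.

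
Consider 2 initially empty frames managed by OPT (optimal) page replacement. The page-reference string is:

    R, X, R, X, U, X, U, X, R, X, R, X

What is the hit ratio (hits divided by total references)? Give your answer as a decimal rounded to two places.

R → fault, frames {R}
X → fault, frames {R,X}
R → hit
X → hit
U → fault, evict R, frames {X,U}
X → hit
U → hit
X → hit
R → fault, evict U, frames {X,R}
X → hit
R → hit
X → hit
Hits: 8 of 12 references → 8/12 = 0.6667.

0.67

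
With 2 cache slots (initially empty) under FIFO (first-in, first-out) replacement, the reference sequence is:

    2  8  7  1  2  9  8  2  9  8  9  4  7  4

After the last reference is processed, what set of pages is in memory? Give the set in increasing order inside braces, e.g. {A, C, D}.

2 -> fault, frames (2)
8 -> fault, frames (2 8)
7 -> fault, evict 2, frames (8 7)
1 -> fault, evict 8, frames (7 1)
2 -> fault, evict 7, frames (1 2)
9 -> fault, evict 1, frames (2 9)
8 -> fault, evict 2, frames (9 8)
2 -> fault, evict 9, frames (8 2)
9 -> fault, evict 8, frames (2 9)
8 -> fault, evict 2, frames (9 8)
9 -> hit
4 -> fault, evict 9, frames (8 4)
7 -> fault, evict 8, frames (4 7)
4 -> hit

{4, 7}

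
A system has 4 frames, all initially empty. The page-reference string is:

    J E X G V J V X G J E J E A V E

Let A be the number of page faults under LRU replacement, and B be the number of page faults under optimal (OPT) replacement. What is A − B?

2

Under LRU: F F F F F F . . . . F . . F F . → 9 faults.
Under OPT: F F F F F . . . . . F . . F . . → 7 faults.
A − B = 9 − 7 = 2.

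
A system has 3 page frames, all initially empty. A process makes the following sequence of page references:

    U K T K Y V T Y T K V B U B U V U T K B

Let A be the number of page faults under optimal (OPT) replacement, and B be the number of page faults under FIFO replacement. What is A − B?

-2

Under OPT: F F F . F F . . . F . F F . . . . F F . → 10 faults.
Under FIFO: F F F . F F . . . F . F F . . F . F F F → 12 faults.
A − B = 10 − 12 = -2.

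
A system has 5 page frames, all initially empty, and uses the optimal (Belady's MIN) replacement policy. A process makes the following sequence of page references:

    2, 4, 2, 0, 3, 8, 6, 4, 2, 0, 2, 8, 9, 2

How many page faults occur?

2 -> fault, frames [2]
4 -> fault, frames [2, 4]
2 -> hit
0 -> fault, frames [2, 4, 0]
3 -> fault, frames [2, 4, 0, 3]
8 -> fault, frames [2, 4, 0, 3, 8]
6 -> fault, evict 3, frames [2, 4, 0, 8, 6]
4 -> hit
2 -> hit
0 -> hit
2 -> hit
8 -> hit
9 -> fault, evict 6, frames [2, 4, 0, 8, 9]
2 -> hit
Page faults: 7.

7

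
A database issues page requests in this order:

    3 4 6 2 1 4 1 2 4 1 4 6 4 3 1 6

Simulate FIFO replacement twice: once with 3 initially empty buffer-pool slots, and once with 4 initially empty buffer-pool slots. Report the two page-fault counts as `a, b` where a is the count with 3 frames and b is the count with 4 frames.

3 frames: F F F F F F . . . . . F . F F . → 9 faults.
4 frames: F F F F F . . . . . . . . F . . → 6 faults.
6 < 9: adding a frame reduced faults, as is typical.

9, 6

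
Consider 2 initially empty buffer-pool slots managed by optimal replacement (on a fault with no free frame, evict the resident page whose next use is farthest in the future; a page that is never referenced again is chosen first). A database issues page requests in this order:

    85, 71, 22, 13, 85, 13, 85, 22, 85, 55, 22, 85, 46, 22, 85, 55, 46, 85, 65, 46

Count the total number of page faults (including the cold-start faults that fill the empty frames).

12

85 -> fault, frames {85}
71 -> fault, frames {85,71}
22 -> fault, evict 71, frames {85,22}
13 -> fault, evict 22, frames {85,13}
85 -> hit
13 -> hit
85 -> hit
22 -> fault, evict 13, frames {85,22}
85 -> hit
55 -> fault, evict 85, frames {22,55}
22 -> hit
85 -> fault, evict 55, frames {22,85}
46 -> fault, evict 85, frames {22,46}
22 -> hit
85 -> fault, evict 22, frames {46,85}
55 -> fault, evict 85, frames {46,55}
46 -> hit
85 -> fault, evict 55, frames {46,85}
65 -> fault, evict 85, frames {46,65}
46 -> hit
Page faults: 12.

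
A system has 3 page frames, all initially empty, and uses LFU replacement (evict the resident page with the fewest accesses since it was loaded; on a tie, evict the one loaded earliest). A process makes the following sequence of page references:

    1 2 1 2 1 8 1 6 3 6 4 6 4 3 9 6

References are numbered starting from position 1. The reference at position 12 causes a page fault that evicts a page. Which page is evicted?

pos 1: 1 -> fault, frames {1}
pos 2: 2 -> fault, frames {1,2}
pos 3: 1 -> hit
pos 4: 2 -> hit
pos 5: 1 -> hit
pos 6: 8 -> fault, frames {1,2,8}
pos 7: 1 -> hit
pos 8: 6 -> fault, evict 8, frames {1,2,6}
pos 9: 3 -> fault, evict 6, frames {1,2,3}
pos 10: 6 -> fault, evict 3, frames {1,2,6}
pos 11: 4 -> fault, evict 6, frames {1,2,4}
pos 12: 6 -> fault, evict 4, frames {1,2,6}
At position 12, page 4 is evicted.

4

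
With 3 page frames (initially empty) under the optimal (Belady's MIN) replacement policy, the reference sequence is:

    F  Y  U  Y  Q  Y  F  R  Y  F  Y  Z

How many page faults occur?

F: fault, frames {F}
Y: fault, frames {F,Y}
U: fault, frames {F,Y,U}
Y: hit
Q: fault, evict U, frames {F,Y,Q}
Y: hit
F: hit
R: fault, evict Q, frames {F,Y,R}
Y: hit
F: hit
Y: hit
Z: fault, evict R, frames {F,Y,Z}
Page faults: 6.

6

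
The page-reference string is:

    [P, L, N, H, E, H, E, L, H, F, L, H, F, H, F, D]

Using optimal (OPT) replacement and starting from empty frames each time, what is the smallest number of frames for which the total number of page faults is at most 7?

3

f=1: 16 faults
f=2: 9 faults
f=3: 7 faults
f=4: 7 faults
f=5: 7 faults
f=6: 7 faults
f=7: 7 faults
Smallest f with faults ≤ 7 is 3.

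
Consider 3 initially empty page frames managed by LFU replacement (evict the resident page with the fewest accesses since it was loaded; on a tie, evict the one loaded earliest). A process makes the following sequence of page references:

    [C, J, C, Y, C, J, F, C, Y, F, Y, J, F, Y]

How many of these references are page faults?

9

C → miss, frames [C]
J → miss, frames [C, J]
C → hit
Y → miss, frames [C, J, Y]
C → hit
J → hit
F → miss, evict Y, frames [C, J, F]
C → hit
Y → miss, evict F, frames [C, J, Y]
F → miss, evict Y, frames [C, J, F]
Y → miss, evict F, frames [C, J, Y]
J → hit
F → miss, evict Y, frames [C, J, F]
Y → miss, evict F, frames [C, J, Y]
Page faults: 9.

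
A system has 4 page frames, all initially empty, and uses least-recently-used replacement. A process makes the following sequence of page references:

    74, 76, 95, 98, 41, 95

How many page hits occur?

74 -> fault, frames {74}
76 -> fault, frames {74,76}
95 -> fault, frames {74,76,95}
98 -> fault, frames {74,76,95,98}
41 -> fault, evict 74, frames {76,95,98,41}
95 -> hit
Hits: 1.

1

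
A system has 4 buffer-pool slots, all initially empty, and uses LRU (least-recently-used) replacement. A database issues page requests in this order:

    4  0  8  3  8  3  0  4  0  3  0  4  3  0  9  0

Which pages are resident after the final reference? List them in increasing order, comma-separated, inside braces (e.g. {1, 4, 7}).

{0, 3, 4, 9}

4: miss, frames {4}
0: miss, frames {4,0}
8: miss, frames {4,0,8}
3: miss, frames {4,0,8,3}
8: hit
3: hit
0: hit
4: hit
0: hit
3: hit
0: hit
4: hit
3: hit
0: hit
9: miss, evict 8, frames {4,3,0,9}
0: hit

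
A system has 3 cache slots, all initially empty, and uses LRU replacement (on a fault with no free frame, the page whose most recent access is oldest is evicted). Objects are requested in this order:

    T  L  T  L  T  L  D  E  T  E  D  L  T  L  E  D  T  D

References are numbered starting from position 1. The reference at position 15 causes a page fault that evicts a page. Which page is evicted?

pos 1: T -> fault, frames {T}
pos 2: L -> fault, frames {T,L}
pos 3: T -> hit
pos 4: L -> hit
pos 5: T -> hit
pos 6: L -> hit
pos 7: D -> fault, frames {T,L,D}
pos 8: E -> fault, evict T, frames {L,D,E}
pos 9: T -> fault, evict L, frames {D,E,T}
pos 10: E -> hit
pos 11: D -> hit
pos 12: L -> fault, evict T, frames {E,D,L}
pos 13: T -> fault, evict E, frames {D,L,T}
pos 14: L -> hit
pos 15: E -> fault, evict D, frames {T,L,E}
At position 15, page D is evicted.

D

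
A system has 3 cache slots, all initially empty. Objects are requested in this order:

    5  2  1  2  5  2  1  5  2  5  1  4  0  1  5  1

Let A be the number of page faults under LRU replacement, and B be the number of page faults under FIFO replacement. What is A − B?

-1

Under LRU: F F F . . . . . . . . F F . F . → 6 faults.
Under FIFO: F F F . . . . . . . . F F . F F → 7 faults.
A − B = 6 − 7 = -1.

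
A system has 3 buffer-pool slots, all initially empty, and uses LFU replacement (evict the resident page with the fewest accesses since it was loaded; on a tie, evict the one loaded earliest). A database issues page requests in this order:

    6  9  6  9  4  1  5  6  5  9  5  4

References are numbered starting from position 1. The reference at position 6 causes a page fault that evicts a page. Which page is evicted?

pos 1: 6 -> fault, frames [6]
pos 2: 9 -> fault, frames [6, 9]
pos 3: 6 -> hit
pos 4: 9 -> hit
pos 5: 4 -> fault, frames [6, 9, 4]
pos 6: 1 -> fault, evict 4, frames [6, 9, 1]
At position 6, page 4 is evicted.

4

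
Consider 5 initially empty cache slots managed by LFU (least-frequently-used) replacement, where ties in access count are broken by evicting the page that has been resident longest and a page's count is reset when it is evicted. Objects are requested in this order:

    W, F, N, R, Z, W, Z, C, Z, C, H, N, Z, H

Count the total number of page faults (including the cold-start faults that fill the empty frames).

8

W: miss, frames [W]
F: miss, frames [W, F]
N: miss, frames [W, F, N]
R: miss, frames [W, F, N, R]
Z: miss, frames [W, F, N, R, Z]
W: hit
Z: hit
C: miss, evict F, frames [W, N, R, Z, C]
Z: hit
C: hit
H: miss, evict N, frames [W, R, Z, C, H]
N: miss, evict R, frames [W, Z, C, H, N]
Z: hit
H: hit
Page faults: 8.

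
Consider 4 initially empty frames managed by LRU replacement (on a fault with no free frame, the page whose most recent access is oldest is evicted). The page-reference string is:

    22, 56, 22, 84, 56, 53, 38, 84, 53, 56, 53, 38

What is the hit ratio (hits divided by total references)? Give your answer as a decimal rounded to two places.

22: miss, frames {22}
56: miss, frames {22,56}
22: hit
84: miss, frames {56,22,84}
56: hit
53: miss, frames {22,84,56,53}
38: miss, evict 22, frames {84,56,53,38}
84: hit
53: hit
56: hit
53: hit
38: hit
Hits: 7 of 12 references → 7/12 = 0.5833.

0.58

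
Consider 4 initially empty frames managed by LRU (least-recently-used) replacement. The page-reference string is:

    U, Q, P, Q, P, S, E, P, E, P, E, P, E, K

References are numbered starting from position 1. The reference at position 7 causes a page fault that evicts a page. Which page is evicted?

U

pos 1: U → miss, frames {U}
pos 2: Q → miss, frames {U,Q}
pos 3: P → miss, frames {U,Q,P}
pos 4: Q → hit
pos 5: P → hit
pos 6: S → miss, frames {U,Q,P,S}
pos 7: E → miss, evict U, frames {Q,P,S,E}
At position 7, page U is evicted.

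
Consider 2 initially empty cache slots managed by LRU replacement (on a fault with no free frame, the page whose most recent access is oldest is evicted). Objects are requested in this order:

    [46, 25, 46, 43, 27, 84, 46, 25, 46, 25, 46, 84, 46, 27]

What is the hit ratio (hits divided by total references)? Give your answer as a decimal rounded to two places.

0.36

46: miss, frames {46}
25: miss, frames {46,25}
46: hit
43: miss, evict 25, frames {46,43}
27: miss, evict 46, frames {43,27}
84: miss, evict 43, frames {27,84}
46: miss, evict 27, frames {84,46}
25: miss, evict 84, frames {46,25}
46: hit
25: hit
46: hit
84: miss, evict 25, frames {46,84}
46: hit
27: miss, evict 84, frames {46,27}
Hits: 5 of 14 references → 5/14 = 0.3571.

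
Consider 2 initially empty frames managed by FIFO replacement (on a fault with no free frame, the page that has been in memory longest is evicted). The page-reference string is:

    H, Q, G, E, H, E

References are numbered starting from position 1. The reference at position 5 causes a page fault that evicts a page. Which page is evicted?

G

pos 1: H: miss, frames (H)
pos 2: Q: miss, frames (H Q)
pos 3: G: miss, evict H, frames (Q G)
pos 4: E: miss, evict Q, frames (G E)
pos 5: H: miss, evict G, frames (E H)
At position 5, page G is evicted.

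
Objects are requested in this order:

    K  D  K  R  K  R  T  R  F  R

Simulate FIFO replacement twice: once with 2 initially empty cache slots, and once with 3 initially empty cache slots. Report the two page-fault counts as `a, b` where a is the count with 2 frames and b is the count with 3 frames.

7, 5

2 frames: F F . F F . F F F . → 7 faults.
3 frames: F F . F . . F . F . → 5 faults.
5 < 7: adding a frame reduced faults, as is typical.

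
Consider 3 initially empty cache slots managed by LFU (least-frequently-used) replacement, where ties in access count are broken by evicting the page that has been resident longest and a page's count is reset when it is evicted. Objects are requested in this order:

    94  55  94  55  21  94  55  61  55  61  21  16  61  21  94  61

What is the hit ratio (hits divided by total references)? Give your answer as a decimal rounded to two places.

94 → miss, frames {94}
55 → miss, frames {94,55}
94 → hit
55 → hit
21 → miss, frames {94,55,21}
94 → hit
55 → hit
61 → miss, evict 21, frames {94,55,61}
55 → hit
61 → hit
21 → miss, evict 61, frames {94,55,21}
16 → miss, evict 21, frames {94,55,16}
61 → miss, evict 16, frames {94,55,61}
21 → miss, evict 61, frames {94,55,21}
94 → hit
61 → miss, evict 21, frames {94,55,61}
Hits: 7 of 16 references → 7/16 = 0.4375.

0.44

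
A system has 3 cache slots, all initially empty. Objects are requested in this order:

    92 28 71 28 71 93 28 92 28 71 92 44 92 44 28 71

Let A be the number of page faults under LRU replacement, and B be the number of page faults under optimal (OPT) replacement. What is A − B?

Under LRU: F F F . . F . F . F . F . . F F → 9 faults.
Under OPT: F F F . . F . . . F . F . . . F → 7 faults.
A − B = 9 − 7 = 2.

2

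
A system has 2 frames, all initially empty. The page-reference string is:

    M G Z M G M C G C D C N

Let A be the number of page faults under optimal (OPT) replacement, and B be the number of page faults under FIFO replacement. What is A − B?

Under OPT: F F F . F . F . . F . F → 7 faults.
Under FIFO: F F F F F . F . . F . F → 8 faults.
A − B = 7 − 8 = -1.

-1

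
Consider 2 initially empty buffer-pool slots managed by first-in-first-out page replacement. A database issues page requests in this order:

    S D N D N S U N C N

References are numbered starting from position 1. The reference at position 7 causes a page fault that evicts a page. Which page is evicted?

pos 1: S → miss, frames (S)
pos 2: D → miss, frames (S D)
pos 3: N → miss, evict S, frames (D N)
pos 4: D → hit
pos 5: N → hit
pos 6: S → miss, evict D, frames (N S)
pos 7: U → miss, evict N, frames (S U)
At position 7, page N is evicted.

N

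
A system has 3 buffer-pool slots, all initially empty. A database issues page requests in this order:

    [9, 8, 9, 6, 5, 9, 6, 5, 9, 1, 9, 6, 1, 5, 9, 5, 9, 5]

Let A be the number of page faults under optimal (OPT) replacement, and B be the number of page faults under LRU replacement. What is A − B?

-2

Under OPT: F F . F F . . . . F . . . F . . . . → 6 faults.
Under LRU: F F . F F . . . . F . F . F F . . . → 8 faults.
A − B = 6 − 8 = -2.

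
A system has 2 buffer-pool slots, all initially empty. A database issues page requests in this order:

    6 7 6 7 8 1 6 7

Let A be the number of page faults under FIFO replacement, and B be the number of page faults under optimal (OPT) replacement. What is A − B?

1

Under FIFO: F F . . F F F F → 6 faults.
Under OPT: F F . . F F . F → 5 faults.
A − B = 6 − 5 = 1.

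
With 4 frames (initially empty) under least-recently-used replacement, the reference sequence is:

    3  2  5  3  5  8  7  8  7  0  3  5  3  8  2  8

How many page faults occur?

3 → fault, frames [3]
2 → fault, frames [3, 2]
5 → fault, frames [3, 2, 5]
3 → hit
5 → hit
8 → fault, frames [2, 3, 5, 8]
7 → fault, evict 2, frames [3, 5, 8, 7]
8 → hit
7 → hit
0 → fault, evict 3, frames [5, 8, 7, 0]
3 → fault, evict 5, frames [8, 7, 0, 3]
5 → fault, evict 8, frames [7, 0, 3, 5]
3 → hit
8 → fault, evict 7, frames [0, 5, 3, 8]
2 → fault, evict 0, frames [5, 3, 8, 2]
8 → hit
Page faults: 10.

10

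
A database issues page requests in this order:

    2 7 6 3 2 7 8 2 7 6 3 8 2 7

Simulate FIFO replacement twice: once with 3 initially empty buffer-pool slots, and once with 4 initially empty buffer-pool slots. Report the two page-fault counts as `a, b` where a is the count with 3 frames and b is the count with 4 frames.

11, 12

3 frames: F F F F F F F . . F F . F F → 11 faults.
4 frames: F F F F . . F F F F F F F F → 12 faults.
12 > 11: adding a frame increased faults — Belady's anomaly.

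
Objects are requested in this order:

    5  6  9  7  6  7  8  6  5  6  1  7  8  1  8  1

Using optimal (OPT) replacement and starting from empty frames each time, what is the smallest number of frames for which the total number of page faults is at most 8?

f=1: 16 faults
f=2: 9 faults
f=3: 7 faults
f=4: 6 faults
f=5: 6 faults
f=6: 6 faults
Smallest f with faults ≤ 8 is 3.

3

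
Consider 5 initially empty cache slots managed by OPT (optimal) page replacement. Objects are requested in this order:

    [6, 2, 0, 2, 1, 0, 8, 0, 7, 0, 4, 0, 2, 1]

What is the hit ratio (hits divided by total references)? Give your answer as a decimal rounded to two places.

0.50

6: miss, frames (6)
2: miss, frames (6 2)
0: miss, frames (6 2 0)
2: hit
1: miss, frames (6 2 0 1)
0: hit
8: miss, frames (6 2 0 1 8)
0: hit
7: miss, evict 8, frames (6 2 0 1 7)
0: hit
4: miss, evict 7, frames (6 2 0 1 4)
0: hit
2: hit
1: hit
Hits: 7 of 14 references → 7/14 = 0.5000.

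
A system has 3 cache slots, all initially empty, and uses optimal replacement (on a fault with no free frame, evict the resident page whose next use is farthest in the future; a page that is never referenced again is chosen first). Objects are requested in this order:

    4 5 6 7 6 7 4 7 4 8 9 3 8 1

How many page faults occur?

4 -> miss, frames (4)
5 -> miss, frames (4 5)
6 -> miss, frames (4 5 6)
7 -> miss, evict 5, frames (4 6 7)
6 -> hit
7 -> hit
4 -> hit
7 -> hit
4 -> hit
8 -> miss, evict 7, frames (4 6 8)
9 -> miss, evict 6, frames (4 8 9)
3 -> miss, evict 9, frames (4 8 3)
8 -> hit
1 -> miss, evict 3, frames (4 8 1)
Page faults: 8.

8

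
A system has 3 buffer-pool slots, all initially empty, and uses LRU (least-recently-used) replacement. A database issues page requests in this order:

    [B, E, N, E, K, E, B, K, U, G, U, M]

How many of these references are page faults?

B -> fault, frames [B]
E -> fault, frames [B, E]
N -> fault, frames [B, E, N]
E -> hit
K -> fault, evict B, frames [N, E, K]
E -> hit
B -> fault, evict N, frames [K, E, B]
K -> hit
U -> fault, evict E, frames [B, K, U]
G -> fault, evict B, frames [K, U, G]
U -> hit
M -> fault, evict K, frames [G, U, M]
Page faults: 8.

8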